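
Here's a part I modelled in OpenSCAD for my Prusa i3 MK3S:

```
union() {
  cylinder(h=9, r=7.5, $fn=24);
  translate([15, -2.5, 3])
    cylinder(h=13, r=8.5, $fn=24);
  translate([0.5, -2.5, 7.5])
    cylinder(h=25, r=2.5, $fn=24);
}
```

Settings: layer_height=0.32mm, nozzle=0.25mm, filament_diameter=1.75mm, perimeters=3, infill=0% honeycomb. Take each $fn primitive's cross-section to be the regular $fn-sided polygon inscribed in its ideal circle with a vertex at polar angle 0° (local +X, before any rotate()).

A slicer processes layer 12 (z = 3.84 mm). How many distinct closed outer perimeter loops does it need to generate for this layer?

1

At z = 3.84 mm: the r=7.5 cylinder gives a regular 24-gon of circumradius 7.5 (constant along its height); the cylinder at (15, -2.5): section is a regular 24-gon, circumradius r=8.5; the cylinder at (0.5, -2.5) does not reach this height (z outside [7.5, 32.5]); Merging all regions: the regions partially overlap (shared area 2.18 mm²), so overlapping operands fuse into one piece — 1 connected region. The result has 1 disconnected region.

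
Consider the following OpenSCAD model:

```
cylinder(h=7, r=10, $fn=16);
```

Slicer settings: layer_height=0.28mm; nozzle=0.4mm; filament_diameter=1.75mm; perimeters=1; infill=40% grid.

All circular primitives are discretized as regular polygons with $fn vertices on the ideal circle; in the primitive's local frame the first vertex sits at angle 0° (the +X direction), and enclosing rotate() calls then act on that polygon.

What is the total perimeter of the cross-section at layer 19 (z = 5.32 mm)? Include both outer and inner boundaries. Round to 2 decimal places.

At z = 5.32 mm: the r=10 cylinder gives a regular 16-gon of circumradius 10 (constant along its height) (perimeter = 2·16·10.000·sin(180°/16) = 62.43 mm). Overall, the cross-section is a single solid region. Total boundary length (outer) = 62.43 mm.

62.43 mm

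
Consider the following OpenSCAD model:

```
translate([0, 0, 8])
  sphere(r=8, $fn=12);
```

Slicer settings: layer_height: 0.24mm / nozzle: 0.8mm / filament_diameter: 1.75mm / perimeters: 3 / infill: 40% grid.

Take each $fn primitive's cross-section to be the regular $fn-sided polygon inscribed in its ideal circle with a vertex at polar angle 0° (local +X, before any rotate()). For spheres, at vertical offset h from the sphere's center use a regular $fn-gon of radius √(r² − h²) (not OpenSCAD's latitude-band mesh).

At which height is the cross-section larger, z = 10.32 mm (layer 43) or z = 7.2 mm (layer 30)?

layer 30 (z = 7.2 mm)

Layer 43 (z = 10.32): the r=8 sphere slices to a regular 12-gon of circumradius 7.656 (√(r²−h²) with h=2.32 from center) (area = (12/2)·7.656²·sin(360°/12) = 175.85 mm²). So its area = 175.85 mm². Layer 30 (z = 7.2): the r=8 sphere contributes a regular 12-gon of circumradius √(8²−0.8²) = 7.960 (area = (12/2)·7.960²·sin(360°/12) = 190.08 mm²). So its area = 190.08 mm². Layer 30 is larger (190.08 vs 175.85 mm²).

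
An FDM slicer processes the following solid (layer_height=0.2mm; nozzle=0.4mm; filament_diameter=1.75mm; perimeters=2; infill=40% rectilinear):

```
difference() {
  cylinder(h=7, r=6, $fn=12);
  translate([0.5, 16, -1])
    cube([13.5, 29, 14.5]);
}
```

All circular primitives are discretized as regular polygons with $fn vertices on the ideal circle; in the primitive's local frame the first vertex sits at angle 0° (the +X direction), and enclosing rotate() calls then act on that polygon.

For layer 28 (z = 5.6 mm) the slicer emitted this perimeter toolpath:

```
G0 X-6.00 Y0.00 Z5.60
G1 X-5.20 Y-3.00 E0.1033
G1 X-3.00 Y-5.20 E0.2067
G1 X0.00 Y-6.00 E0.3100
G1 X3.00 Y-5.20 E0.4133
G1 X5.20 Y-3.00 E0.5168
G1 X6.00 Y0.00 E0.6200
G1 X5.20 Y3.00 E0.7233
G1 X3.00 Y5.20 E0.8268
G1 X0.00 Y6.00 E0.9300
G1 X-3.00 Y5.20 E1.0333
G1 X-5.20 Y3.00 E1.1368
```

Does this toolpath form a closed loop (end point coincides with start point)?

no

Start point (G0): (-6.00, 0.00). End point (last G1): the path does not return to the start — open.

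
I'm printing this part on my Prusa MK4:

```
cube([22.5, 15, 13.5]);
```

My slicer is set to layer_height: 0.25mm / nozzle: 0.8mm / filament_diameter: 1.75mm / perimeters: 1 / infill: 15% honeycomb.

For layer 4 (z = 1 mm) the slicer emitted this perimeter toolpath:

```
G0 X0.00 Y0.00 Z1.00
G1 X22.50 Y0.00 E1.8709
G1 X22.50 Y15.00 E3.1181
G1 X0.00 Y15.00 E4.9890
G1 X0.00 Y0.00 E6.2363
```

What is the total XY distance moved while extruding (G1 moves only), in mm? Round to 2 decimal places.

Sum the Euclidean lengths of each G1 segment: total = 75.00 mm.

75.00 mm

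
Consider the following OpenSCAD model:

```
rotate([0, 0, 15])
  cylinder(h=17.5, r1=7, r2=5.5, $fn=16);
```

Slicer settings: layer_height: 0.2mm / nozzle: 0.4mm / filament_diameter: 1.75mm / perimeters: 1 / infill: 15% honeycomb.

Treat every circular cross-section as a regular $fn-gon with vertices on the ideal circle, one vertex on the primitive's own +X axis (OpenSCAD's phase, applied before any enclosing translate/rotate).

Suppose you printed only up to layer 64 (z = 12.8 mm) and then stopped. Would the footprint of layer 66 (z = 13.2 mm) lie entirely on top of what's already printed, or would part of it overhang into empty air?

entirely on top

Compare the two slices. At z = 12.8: the cone contributes a regular 16-gon of circumradius 5.903 (interpolated between r1=7 and r2=5.5 at t=0.731) (area = (16/2)·5.903²·sin(360°/16) = 106.67 mm²); (whole slice rotated 15° about Z — lengths, areas and connectivity unchanged). At z = 13.2: the cone contributes a regular 16-gon of circumradius 5.869 (interpolated between r1=7 and r2=5.5 at t=0.754) (area = (16/2)·5.869²·sin(360°/16) = 105.44 mm²); (rotated 15° about Z; rotation is an isometry so areas/perimeters/island counts are preserved). Checking containment: the cross-section at z = 13.2 is a subset of the cross-section at z = 12.8.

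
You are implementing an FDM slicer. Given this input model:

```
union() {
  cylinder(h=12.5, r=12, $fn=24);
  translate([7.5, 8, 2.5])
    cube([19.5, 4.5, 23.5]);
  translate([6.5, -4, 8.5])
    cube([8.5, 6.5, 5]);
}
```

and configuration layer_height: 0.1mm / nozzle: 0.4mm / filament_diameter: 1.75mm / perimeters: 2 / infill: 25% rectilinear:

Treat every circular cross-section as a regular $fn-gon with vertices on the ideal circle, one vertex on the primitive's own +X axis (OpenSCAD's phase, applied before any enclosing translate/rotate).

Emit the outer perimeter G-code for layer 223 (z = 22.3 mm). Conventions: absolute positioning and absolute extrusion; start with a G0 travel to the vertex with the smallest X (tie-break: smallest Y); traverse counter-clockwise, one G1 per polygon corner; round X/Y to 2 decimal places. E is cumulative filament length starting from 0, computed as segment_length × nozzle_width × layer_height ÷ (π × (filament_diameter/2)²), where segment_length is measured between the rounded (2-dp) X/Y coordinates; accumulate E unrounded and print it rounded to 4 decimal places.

At z = 22.3 mm: the cylinder is not intersected at this z (z outside [0, 12.5]); the 19.5×4.5 cube at (7.5, 8) contributes its full rectangle; the cube at (6.5, -4) is not intersected at this z (z outside [8.5, 13.5]); Combining (union): only the 19.5×4.5 cube at (7.5, 8) is present, so the union is just that shape — 1 connected region. The outline is a single polygon with 4 vertices. Extrusion per mm of travel: 0.4 × 0.1 / (π × 0.875²) = 0.016630. Accumulating E over each segment gives final E = 0.7982.

G0 X7.50 Y8.00 Z22.30
G1 X27.00 Y8.00 E0.3243
G1 X27.00 Y12.50 E0.3991
G1 X7.50 Y12.50 E0.7234
G1 X7.50 Y8.00 E0.7982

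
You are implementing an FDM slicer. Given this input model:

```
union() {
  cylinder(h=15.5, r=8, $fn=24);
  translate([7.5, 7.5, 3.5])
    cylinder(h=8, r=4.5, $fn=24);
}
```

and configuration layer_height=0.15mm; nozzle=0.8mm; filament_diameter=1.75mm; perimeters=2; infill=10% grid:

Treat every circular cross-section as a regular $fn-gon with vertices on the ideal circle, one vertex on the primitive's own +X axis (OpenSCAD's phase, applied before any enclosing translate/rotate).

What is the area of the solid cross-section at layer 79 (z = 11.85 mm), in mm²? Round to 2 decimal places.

At z = 11.85 mm: the r=8 cylinder contributes a regular 24-gon of circumradius 8 (area = (24/2)·8.000²·sin(360°/24) = 198.77 mm²); the cylinder at (7.5, 7.5) does not reach this height (z outside [3.5, 11.5]); Merging all regions: only the r=8 cylinder is present, so the union is just that shape — area = 198.77 mm². Overall, the cross-section is a single solid region. Net area = 198.77 mm².

198.77 mm²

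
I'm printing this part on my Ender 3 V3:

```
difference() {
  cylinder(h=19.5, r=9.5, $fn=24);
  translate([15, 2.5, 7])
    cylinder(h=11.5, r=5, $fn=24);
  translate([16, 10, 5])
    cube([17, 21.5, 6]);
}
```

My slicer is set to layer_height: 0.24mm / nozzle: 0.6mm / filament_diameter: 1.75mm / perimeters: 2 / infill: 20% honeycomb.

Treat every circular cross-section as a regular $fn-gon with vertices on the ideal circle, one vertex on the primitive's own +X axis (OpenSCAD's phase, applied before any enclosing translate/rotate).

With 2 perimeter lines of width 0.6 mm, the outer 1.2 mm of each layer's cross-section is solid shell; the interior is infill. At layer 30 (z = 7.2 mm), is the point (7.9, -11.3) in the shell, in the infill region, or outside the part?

At z = 7.2 mm: the r=9.5 cylinder contributes a regular 24-gon of circumradius 9.5; the r=5 cylinder at (15, 2.5) gives a regular 24-gon of circumradius 5 (constant along its height); the cube at (16, 10) is present — its section is the full 17×21.5 rectangle; Taking the first minus the rest: starting from the r=9.5 cylinder, the r=5 cylinder at (15, 2.5) misses the remaining region (no effect); the 17×21.5 cube at (16, 10) misses the remaining region (no effect) — 1 connected region. Overall, the cross-section is a single solid region. The nearest boundary edge runs (6.72, -6.72)→(4.75, -8.23); distance from the point to it = 4.36 mm. The point is not inside any of the regions above, so it lies outside the cross-section (4.36 mm from the nearest boundary).

outside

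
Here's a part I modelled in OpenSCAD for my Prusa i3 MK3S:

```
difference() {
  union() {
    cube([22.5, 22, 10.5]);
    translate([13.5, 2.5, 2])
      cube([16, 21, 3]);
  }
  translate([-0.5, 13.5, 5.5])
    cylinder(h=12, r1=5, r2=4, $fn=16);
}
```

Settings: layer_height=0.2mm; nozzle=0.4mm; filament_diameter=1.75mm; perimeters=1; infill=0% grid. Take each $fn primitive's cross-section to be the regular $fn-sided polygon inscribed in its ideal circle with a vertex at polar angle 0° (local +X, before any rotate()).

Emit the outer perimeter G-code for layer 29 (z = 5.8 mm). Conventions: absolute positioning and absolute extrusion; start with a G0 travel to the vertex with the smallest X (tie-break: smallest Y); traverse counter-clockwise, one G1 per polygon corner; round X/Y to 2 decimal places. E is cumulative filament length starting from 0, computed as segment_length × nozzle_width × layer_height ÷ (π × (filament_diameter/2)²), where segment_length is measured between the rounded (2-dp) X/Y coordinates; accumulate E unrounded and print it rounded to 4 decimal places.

At z = 5.8 mm: the cube is present — its section is the full 22.5×22 rectangle; the cube at (13.5, 2.5) does not reach this height (z outside [2, 5]); Taking the union: only the 22.5×22 cube is present, so the union is just that shape — 1 connected region; the cone at (-0.5, 13.5) (r1=5→r2=4) has section circumradius 4.975 here — a regular 16-gon; Subtracting the remaining from the first: starting from that combined region, the cone at (-0.5, 13.5) partially overlaps it — only the 32.96 mm² overlap (of its 75.77 mm²) is removed, clipping the outline — 1 connected region. The outline is a single polygon with 13 vertices. Extrusion per mm of travel: 0.4 × 0.2 / (π × 0.875²) = 0.033260. Accumulating E over each segment gives final E = 3.1183.

G0 X0.00 Y0.00 Z5.80
G1 X22.50 Y0.00 E0.7484
G1 X22.50 Y22.00 E1.4801
G1 X0.00 Y22.00 E2.2284
G1 X0.00 Y18.38 E2.3488
G1 X1.40 Y18.10 E2.3963
G1 X3.02 Y17.02 E2.4611
G1 X4.10 Y15.40 E2.5258
G1 X4.47 Y13.50 E2.5902
G1 X4.10 Y11.60 E2.6546
G1 X3.02 Y9.98 E2.7194
G1 X1.40 Y8.90 E2.7841
G1 X0.00 Y8.62 E2.8316
G1 X0.00 Y0.00 E3.1183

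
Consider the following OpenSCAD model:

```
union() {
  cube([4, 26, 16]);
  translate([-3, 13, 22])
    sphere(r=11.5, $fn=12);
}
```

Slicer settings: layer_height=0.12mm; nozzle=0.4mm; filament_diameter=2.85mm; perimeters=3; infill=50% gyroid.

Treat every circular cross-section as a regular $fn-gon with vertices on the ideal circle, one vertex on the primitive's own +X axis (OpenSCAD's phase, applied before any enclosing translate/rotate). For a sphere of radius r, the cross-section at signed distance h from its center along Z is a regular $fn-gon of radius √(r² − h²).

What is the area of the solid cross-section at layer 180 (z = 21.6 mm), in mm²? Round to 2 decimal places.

396.27 mm²

At z = 21.6 mm: the cube is absent (z outside [0, 16]); the sphere at (-3, 13): section is a regular 12-gon, circumradius = √(r²−h²) = √(11.5²−0.4²) = 11.493 (area = (12/2)·11.493²·sin(360°/12) = 396.27 mm²); Merging all regions: only the r=11.5 sphere at (-3, 13) is present, so the union is just that shape — area = 396.27 mm². Overall, the cross-section is a single solid region. Net area = 396.27 mm².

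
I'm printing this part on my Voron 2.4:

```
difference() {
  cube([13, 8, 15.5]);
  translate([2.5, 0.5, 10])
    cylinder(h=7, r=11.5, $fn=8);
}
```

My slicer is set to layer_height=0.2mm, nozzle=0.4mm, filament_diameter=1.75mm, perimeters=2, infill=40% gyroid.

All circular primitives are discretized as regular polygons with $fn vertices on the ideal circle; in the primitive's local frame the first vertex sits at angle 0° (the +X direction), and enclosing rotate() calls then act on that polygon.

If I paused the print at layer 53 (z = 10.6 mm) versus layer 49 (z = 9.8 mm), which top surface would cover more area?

layer 49 (z = 9.8 mm)

Layer 53 (z = 10.6): the cube is present — its section is the full 13×8 rectangle (area 104.00 mm²); the cylinder at (2.5, 0.5): section is a regular 8-gon, circumradius r=11.5 (area = (8/2)·11.500²·sin(360°/8) = 374.06 mm²); After the difference (first − rest): starting from the 13×8 cube (104.00 mm²), the r=11.5 cylinder at (2.5, 0.5) partially overlaps it — only the 98.64 mm² overlap (of its 374.06 mm²) is removed, clipping the outline — area = 5.36 mm². So its area = 5.36 mm². Layer 49 (z = 9.8): the cube is present — its section is the full 13×8 rectangle (area 104.00 mm²); the cylinder at (2.5, 0.5) does not reach this height (z outside [10, 17]); Subtracting the remaining from the first: none of the subtracted shapes is present at this height, so the 13×8 cube is unchanged — area = 104.00 mm². So its area = 104.00 mm². Layer 49 is larger (104.00 vs 5.36 mm²).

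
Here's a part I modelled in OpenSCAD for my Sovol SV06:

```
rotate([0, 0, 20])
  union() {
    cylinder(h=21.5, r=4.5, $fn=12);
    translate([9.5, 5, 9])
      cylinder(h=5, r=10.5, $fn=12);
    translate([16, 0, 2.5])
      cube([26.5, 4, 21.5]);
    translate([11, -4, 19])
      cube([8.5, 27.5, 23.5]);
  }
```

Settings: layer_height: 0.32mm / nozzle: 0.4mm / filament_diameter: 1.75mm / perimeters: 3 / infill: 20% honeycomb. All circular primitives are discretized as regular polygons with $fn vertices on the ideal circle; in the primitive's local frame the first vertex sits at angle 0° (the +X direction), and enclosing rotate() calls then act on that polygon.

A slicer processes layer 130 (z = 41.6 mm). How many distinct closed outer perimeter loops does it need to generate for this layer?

At z = 41.6 mm: the cylinder is not intersected at this z (z outside [0, 21.5]); the cylinder at (9.5, 5) is absent (z outside [9, 14]); the cube at (16, 0) does not reach this height (z outside [2.5, 24]); the cube at (11, -4) is present — its section is the full 8.5×27.5 rectangle; Taking the union: only the 8.5×27.5 cube at (11, -4) is present, so the union is just that shape — 1 connected region; (rotated 20° about Z; rotation is an isometry so areas/perimeters/island counts are preserved). The result has 1 disconnected region.

1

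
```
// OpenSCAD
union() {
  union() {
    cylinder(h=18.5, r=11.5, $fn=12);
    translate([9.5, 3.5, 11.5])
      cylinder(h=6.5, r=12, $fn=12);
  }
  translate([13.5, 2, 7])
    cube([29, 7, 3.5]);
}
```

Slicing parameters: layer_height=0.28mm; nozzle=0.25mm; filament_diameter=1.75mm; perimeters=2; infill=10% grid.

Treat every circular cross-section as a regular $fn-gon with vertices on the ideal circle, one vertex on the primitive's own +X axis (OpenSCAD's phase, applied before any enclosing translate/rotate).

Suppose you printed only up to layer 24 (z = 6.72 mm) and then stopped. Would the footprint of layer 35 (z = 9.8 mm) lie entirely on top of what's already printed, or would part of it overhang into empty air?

part overhangs

Compare the two slices. At z = 6.72: the r=11.5 cylinder contributes a regular 12-gon of circumradius 11.5 (area = (12/2)·11.500²·sin(360°/12) = 396.75 mm²); the cylinder at (9.5, 3.5) is absent (z outside [11.5, 18]); Merging all regions: only the r=11.5 cylinder is present, so the union is just that shape — area = 396.75 mm²; the cube at (13.5, 2) is absent (z outside [7, 10.5]); Taking the union: only that combined region is present, so the union is just that shape — area = 396.75 mm². At z = 9.8: the r=11.5 cylinder gives a regular 12-gon of circumradius 11.5 (constant along its height) (area = (12/2)·11.500²·sin(360°/12) = 396.75 mm²); the cylinder at (9.5, 3.5) is not intersected at this z (z outside [11.5, 18]); Combining (union): only the r=11.5 cylinder is present, so the union is just that shape — area = 396.75 mm²; the cube at (13.5, 2) is present — its section is the full 29×7 rectangle (area 203.00 mm²); Taking the union: the 2 present regions are separate (no shared area or edge), so areas and boundary lengths simply add and each stays a separate island — area = 599.75 mm². Checking containment: at z = 9.8 the cross-section extends beyond the z = 6.72 cross-section by about 203.00 mm².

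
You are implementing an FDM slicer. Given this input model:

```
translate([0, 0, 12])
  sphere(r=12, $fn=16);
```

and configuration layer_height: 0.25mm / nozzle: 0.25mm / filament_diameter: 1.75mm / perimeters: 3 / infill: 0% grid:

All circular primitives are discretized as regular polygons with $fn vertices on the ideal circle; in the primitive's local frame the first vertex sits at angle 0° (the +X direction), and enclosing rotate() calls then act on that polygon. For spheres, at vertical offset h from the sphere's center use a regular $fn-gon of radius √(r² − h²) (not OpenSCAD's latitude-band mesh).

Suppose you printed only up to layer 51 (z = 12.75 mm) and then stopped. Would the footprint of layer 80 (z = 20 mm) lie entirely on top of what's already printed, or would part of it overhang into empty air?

Compare the two slices. At z = 12.75: the r=12 sphere slices to a regular 16-gon of circumradius 11.977 (√(r²−h²) with h=0.75 from center) (area = (16/2)·11.977²·sin(360°/16) = 439.13 mm²). At z = 20: the r=12 sphere slices to a regular 16-gon of circumradius 8.944 (√(r²−h²) with h=8 from center) (area = (16/2)·8.944²·sin(360°/16) = 244.92 mm²). Checking containment: the cross-section at z = 20 is a subset of the cross-section at z = 12.75.

entirely on top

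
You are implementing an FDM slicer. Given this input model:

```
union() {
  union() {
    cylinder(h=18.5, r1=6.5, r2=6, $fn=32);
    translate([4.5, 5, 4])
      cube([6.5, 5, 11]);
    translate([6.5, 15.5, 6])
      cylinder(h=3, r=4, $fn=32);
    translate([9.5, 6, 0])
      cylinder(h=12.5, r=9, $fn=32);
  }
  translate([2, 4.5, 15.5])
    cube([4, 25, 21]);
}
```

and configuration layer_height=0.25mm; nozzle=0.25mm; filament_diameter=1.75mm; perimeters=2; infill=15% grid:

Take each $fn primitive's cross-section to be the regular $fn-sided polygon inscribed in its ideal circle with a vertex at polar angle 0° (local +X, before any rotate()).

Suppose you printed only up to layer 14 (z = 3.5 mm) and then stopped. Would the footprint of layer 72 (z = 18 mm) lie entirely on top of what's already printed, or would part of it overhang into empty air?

part overhangs

Compare the two slices. At z = 3.5: the cone contributes a regular 32-gon of circumradius 6.405 (interpolated between r1=6.5 and r2=6 at t=0.189) (area = (32/2)·6.405²·sin(360°/32) = 128.07 mm²); the cube at (4.5, 5) is absent (z outside [4, 15]); the cylinder at (6.5, 15.5) is absent (z outside [6, 9]); the r=9 cylinder at (9.5, 6) contributes a regular 32-gon of circumradius 9 (area = (32/2)·9.000²·sin(360°/32) = 252.84 mm²); Combining (union): the regions partially overlap — summed areas 380.91 mm² minus the doubly-counted overlap 29.01 mm² gives 351.90 mm² — area = 351.90 mm²; the cube at (2, 4.5) is absent (z outside [15.5, 36.5]); Merging all regions: only that combined region is present, so the union is just that shape — area = 351.90 mm². At z = 18: the cone contributes a regular 32-gon of circumradius 6.014 (interpolated between r1=6.5 and r2=6 at t=0.973) (area = (32/2)·6.014²·sin(360°/32) = 112.88 mm²); the cube at (4.5, 5) does not reach this height (z outside [4, 15]); the cylinder at (6.5, 15.5) does not reach this height (z outside [6, 9]); the cylinder at (9.5, 6) is absent (z outside [0, 12.5]); Taking the union: only the cone is present, so the union is just that shape — area = 112.88 mm²; the cube at (2, 4.5) (footprint 4×25) is included at this height (area 100.00 mm²); Merging all regions: the regions partially overlap — summed areas 212.88 mm² minus the doubly-counted overlap 1.29 mm² gives 211.59 mm² — area = 211.59 mm². Checking containment: at z = 18 the cross-section extends beyond the z = 3.5 cross-section by about 66.29 mm².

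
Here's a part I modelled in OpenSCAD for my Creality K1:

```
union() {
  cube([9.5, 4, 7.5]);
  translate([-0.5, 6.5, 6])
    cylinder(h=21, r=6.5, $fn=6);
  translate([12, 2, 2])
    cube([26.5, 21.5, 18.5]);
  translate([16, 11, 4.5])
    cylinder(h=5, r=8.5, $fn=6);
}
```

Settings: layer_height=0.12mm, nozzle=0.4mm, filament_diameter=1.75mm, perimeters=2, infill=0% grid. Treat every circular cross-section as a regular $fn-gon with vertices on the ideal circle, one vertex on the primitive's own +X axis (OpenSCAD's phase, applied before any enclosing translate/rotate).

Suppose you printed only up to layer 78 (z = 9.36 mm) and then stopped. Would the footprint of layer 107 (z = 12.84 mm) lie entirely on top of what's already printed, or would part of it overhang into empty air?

entirely on top

Compare the two slices. At z = 9.36: the cube is absent (z outside [0, 7.5]); the r=6.5 cylinder at (-0.5, 6.5) gives a regular 6-gon of circumradius 6.5 (constant along its height) (area = (6/2)·6.500²·sin(360°/6) = 109.77 mm²); the cube at (12, 2) is present — its section is the full 26.5×21.5 rectangle (area 569.75 mm²); the r=8.5 cylinder at (16, 11) gives a regular 6-gon of circumradius 8.5 (constant along its height) (area = (6/2)·8.500²·sin(360°/6) = 187.71 mm²); Taking the union: the regions partially overlap — summed areas 867.23 mm² minus the doubly-counted overlap 152.75 mm² gives 714.48 mm² — area = 714.48 mm². At z = 12.84: the cube does not reach this height (z outside [0, 7.5]); the r=6.5 cylinder at (-0.5, 6.5) gives a regular 6-gon of circumradius 6.5 (constant along its height) (area = (6/2)·6.500²·sin(360°/6) = 109.77 mm²); the cube at (12, 2) is present — its section is the full 26.5×21.5 rectangle (area 569.75 mm²); the cylinder at (16, 11) is not intersected at this z (z outside [4.5, 9.5]); Combining (union): the 2 present regions are separate (no shared area or edge), so areas and boundary lengths simply add and each stays a separate island — area = 679.52 mm². Checking containment: the cross-section at z = 12.84 is a subset of the cross-section at z = 9.36.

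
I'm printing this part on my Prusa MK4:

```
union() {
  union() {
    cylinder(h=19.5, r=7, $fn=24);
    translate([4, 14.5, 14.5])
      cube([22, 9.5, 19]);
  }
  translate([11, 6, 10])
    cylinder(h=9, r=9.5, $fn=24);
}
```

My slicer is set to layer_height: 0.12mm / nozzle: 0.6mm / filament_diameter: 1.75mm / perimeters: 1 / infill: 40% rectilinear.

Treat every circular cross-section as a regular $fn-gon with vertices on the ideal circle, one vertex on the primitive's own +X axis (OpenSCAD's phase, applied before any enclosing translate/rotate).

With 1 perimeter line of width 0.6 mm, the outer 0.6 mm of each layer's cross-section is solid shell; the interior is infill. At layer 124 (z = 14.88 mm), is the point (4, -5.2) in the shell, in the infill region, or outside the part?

At z = 14.88 mm: the r=7 cylinder contributes a regular 24-gon of circumradius 7; the 22×9.5 cube at (4, 14.5) contributes its full rectangle; Merging all regions: the 2 present regions are separate (no shared area or edge), so areas and boundary lengths simply add and each stays a separate island — 2 connected regions; the cylinder at (11, 6): section is a regular 24-gon, circumradius r=9.5; Taking the union: the regions partially overlap (shared area 32.90 mm²), so overlapping operands fuse into one piece — 1 connected region. Overall, the cross-section is a single solid region. The nearest boundary edge runs (4.95, -4.95)→(3.50, -6.06); distance from the point to it = 0.38 mm. The point is inside the cross-section, 0.38 mm from the nearest boundary — within the 0.6 mm shell band (1 × 0.6).

shell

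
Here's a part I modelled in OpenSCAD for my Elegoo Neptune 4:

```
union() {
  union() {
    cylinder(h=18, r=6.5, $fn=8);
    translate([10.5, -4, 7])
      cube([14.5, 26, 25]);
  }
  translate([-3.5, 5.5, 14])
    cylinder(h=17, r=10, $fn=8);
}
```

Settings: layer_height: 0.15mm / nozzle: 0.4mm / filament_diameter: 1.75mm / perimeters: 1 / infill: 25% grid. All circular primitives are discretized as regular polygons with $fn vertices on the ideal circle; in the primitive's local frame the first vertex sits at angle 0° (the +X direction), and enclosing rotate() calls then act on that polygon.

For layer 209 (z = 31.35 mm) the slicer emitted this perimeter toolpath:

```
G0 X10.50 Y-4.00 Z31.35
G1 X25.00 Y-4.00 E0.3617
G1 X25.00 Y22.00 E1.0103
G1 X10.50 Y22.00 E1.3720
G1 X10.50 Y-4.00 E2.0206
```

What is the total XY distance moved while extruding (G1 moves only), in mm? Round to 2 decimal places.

Sum the Euclidean lengths of each G1 segment: total = 81.00 mm.

81.00 mm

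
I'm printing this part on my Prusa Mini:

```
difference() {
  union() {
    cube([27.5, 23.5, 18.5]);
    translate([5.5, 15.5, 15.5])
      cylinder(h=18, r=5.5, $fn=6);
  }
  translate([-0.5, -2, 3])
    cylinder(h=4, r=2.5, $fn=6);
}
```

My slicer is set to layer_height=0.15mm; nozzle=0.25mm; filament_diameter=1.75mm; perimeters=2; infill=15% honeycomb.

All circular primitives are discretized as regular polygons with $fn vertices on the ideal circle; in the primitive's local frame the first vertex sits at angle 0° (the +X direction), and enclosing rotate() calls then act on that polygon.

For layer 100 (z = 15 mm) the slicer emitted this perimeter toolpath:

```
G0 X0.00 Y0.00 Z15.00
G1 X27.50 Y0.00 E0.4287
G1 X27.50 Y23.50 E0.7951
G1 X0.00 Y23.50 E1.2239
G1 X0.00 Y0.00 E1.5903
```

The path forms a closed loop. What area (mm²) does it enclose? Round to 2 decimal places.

Apply the shoelace formula to the sequence of (X, Y) vertices; enclosed area = 646.25 mm².

646.25 mm²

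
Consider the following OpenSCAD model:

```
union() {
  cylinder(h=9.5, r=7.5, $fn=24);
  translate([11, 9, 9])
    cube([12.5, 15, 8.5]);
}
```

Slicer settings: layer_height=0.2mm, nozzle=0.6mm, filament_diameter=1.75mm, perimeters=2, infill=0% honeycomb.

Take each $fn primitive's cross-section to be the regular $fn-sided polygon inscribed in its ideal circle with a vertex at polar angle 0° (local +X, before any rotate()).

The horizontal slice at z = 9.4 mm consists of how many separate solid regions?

At z = 9.4 mm: the r=7.5 cylinder gives a regular 24-gon of circumradius 7.5 (constant along its height); the cube at (11, 9) is present — its section is the full 12.5×15 rectangle; Merging all regions: the 2 present regions are separate (no shared area or edge), so areas and boundary lengths simply add and each stays a separate island — 2 connected regions. The result has 2 disconnected regions.

2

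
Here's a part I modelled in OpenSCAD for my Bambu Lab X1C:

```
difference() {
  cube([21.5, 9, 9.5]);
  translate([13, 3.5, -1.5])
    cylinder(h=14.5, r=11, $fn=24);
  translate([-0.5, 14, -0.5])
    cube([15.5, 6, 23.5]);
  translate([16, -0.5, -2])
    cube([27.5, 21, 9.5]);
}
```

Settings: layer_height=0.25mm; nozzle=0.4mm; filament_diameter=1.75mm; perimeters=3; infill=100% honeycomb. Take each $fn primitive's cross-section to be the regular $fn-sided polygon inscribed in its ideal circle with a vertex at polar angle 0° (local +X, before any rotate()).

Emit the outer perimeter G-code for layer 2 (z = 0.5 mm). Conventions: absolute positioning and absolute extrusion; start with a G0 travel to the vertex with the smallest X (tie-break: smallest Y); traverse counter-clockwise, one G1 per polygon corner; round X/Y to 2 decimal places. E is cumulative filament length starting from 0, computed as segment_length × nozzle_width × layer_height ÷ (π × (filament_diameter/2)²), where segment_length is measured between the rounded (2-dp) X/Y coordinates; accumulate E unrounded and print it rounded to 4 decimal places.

At z = 0.5 mm: the 21.5×9 cube contributes its full rectangle; the r=11 cylinder at (13, 3.5) gives a regular 24-gon of circumradius 11 (constant along its height); the cube at (-0.5, 14) is present — its section is the full 15.5×6 rectangle; the cube at (16, -0.5) is present — its section is the full 27.5×21 rectangle; Subtracting the remaining from the first: starting from the 21.5×9 cube, the r=11 cylinder at (13, 3.5) partially overlaps it — only the 171.65 mm² overlap (of its 375.81 mm²) is removed, clipping the outline; the 15.5×6 cube at (-0.5, 14) misses the remaining region (no effect); the 27.5×21 cube at (16, -0.5) misses the remaining region (no effect) — 1 connected region. The outline is a single polygon with 7 vertices. Extrusion per mm of travel: 0.4 × 0.25 / (π × 0.875²) = 0.041575. Accumulating E over each segment gives final E = 1.0163.

G0 X0.00 Y0.00 Z0.50
G1 X2.65 Y0.00 E0.1102
G1 X2.37 Y0.65 E0.1396
G1 X2.00 Y3.50 E0.2591
G1 X2.37 Y6.35 E0.3786
G1 X3.47 Y9.00 E0.4979
G1 X0.00 Y9.00 E0.6421
G1 X0.00 Y0.00 E1.0163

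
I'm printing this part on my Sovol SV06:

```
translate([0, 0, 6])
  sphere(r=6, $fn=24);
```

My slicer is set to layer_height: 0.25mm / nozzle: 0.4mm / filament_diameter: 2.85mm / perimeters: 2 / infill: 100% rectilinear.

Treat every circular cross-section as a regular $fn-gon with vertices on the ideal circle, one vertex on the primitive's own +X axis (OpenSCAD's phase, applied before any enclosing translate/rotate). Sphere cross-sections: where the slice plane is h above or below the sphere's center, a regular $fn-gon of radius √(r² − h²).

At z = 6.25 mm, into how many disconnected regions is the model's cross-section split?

At z = 6.25 mm: the sphere: section is a regular 24-gon, circumradius = √(r²−h²) = √(6²−0.25²) = 5.995. The result has 1 disconnected region.

1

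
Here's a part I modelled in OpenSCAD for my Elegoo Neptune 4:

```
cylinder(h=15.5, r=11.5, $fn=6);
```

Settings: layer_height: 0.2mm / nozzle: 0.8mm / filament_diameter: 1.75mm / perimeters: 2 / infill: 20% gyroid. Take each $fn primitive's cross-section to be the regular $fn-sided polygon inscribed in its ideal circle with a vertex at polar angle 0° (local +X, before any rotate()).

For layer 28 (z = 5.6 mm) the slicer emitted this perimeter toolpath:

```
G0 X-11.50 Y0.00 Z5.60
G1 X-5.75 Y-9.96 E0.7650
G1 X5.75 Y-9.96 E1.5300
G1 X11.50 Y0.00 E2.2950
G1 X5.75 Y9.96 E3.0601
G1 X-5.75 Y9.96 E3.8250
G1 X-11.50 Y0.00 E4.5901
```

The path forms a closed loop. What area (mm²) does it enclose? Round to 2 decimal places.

343.62 mm²

Apply the shoelace formula to the sequence of (X, Y) vertices; enclosed area = 343.62 mm².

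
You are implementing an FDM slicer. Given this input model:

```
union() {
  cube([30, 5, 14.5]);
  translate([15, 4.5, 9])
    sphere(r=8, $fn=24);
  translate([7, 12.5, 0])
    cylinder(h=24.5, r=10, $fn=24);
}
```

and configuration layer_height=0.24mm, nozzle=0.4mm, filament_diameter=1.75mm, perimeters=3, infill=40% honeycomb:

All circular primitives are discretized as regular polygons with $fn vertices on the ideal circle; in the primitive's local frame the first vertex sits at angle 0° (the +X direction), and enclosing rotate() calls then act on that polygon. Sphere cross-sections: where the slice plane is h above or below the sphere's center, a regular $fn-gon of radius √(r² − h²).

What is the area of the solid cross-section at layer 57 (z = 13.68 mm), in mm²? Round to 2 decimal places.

477.02 mm²

At z = 13.68 mm: the cube is present — its section is the full 30×5 rectangle (area 150.00 mm²); the r=8 sphere at (15, 4.5) slices to a regular 24-gon of circumradius 6.488 (√(r²−h²) with h=4.68 from center) (area = (24/2)·6.488²·sin(360°/24) = 130.75 mm²); the r=10 cylinder at (7, 12.5) contributes a regular 24-gon of circumradius 10 (area = (24/2)·10.000²·sin(360°/24) = 310.58 mm²); Combining (union): the regions partially overlap — summed areas 591.33 mm² minus the doubly-counted overlap 114.31 mm² gives 477.02 mm² — area = 477.02 mm². Overall, the cross-section is a single solid region. Net area = 477.02 mm².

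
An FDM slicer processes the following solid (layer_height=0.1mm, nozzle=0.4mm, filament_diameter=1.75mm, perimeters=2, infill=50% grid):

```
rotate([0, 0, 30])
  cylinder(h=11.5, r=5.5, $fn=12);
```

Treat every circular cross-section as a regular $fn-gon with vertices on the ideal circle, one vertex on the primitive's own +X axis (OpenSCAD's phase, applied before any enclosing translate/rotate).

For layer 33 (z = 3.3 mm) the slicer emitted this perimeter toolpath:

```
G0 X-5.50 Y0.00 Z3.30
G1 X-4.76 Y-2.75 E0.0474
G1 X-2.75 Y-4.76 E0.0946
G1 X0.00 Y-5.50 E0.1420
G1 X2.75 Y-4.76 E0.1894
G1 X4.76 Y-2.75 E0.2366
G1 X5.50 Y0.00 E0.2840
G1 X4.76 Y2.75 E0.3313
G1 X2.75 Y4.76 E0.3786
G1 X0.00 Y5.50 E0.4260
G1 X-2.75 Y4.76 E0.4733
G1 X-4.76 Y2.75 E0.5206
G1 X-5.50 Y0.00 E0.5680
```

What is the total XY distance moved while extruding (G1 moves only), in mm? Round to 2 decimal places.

34.15 mm

Sum the Euclidean lengths of each G1 segment: total = 34.15 mm.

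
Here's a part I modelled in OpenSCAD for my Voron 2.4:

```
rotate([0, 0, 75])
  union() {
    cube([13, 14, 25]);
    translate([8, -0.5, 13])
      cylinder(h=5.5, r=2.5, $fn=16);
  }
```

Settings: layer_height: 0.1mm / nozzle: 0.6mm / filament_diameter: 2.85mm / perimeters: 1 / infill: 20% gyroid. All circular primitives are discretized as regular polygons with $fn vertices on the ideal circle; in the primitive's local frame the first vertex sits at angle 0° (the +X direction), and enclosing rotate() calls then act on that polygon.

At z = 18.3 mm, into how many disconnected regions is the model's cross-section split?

1

At z = 18.3 mm: the cube (footprint 13×14) is included at this height; the r=2.5 cylinder at (8, -0.5) contributes a regular 16-gon of circumradius 2.5; Combining (union): the regions partially overlap (shared area 7.12 mm²), so overlapping operands fuse into one piece — 1 connected region; (rotated 75° about Z; rotation is an isometry so areas/perimeters/island counts are preserved). The result has 1 disconnected region.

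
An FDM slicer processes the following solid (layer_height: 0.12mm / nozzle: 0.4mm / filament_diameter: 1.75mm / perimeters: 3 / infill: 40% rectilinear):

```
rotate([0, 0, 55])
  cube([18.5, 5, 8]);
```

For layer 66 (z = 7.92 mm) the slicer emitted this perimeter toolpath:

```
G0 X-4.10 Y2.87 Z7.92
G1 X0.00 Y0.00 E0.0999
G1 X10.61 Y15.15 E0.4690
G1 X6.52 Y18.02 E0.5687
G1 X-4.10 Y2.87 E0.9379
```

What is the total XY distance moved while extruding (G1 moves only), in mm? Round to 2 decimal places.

Sum the Euclidean lengths of each G1 segment: total = 47.00 mm.

47.00 mm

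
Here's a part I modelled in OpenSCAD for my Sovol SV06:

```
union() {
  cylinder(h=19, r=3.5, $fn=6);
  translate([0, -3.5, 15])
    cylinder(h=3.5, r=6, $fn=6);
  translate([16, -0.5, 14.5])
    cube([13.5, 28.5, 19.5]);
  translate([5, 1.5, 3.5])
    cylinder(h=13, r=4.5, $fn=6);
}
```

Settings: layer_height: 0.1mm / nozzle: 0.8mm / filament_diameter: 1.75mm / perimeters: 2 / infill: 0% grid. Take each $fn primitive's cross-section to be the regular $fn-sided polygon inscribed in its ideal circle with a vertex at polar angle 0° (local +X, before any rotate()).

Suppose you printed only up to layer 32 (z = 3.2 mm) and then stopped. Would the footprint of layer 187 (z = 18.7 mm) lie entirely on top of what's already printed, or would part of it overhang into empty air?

Compare the two slices. At z = 3.2: the r=3.5 cylinder contributes a regular 6-gon of circumradius 3.5 (area = (6/2)·3.500²·sin(360°/6) = 31.83 mm²); the cylinder at (0, -3.5) is not intersected at this z (z outside [15, 18.5]); the cube at (16, -0.5) is absent (z outside [14.5, 34]); the cylinder at (5, 1.5) is absent (z outside [3.5, 16.5]); Merging all regions: only the r=3.5 cylinder is present, so the union is just that shape — area = 31.83 mm². At z = 18.7: the cylinder: section is a regular 6-gon, circumradius r=3.5 (area = (6/2)·3.500²·sin(360°/6) = 31.83 mm²); the cylinder at (0, -3.5) does not reach this height (z outside [15, 18.5]); the cube at (16, -0.5) is present — its section is the full 13.5×28.5 rectangle (area 384.75 mm²); the cylinder at (5, 1.5) does not reach this height (z outside [3.5, 16.5]); Taking the union: the 2 present regions are separate (no shared area or edge), so areas and boundary lengths simply add and each stays a separate island — area = 416.58 mm². Checking containment: at z = 18.7 the cross-section extends beyond the z = 3.2 cross-section by about 384.75 mm².

part overhangs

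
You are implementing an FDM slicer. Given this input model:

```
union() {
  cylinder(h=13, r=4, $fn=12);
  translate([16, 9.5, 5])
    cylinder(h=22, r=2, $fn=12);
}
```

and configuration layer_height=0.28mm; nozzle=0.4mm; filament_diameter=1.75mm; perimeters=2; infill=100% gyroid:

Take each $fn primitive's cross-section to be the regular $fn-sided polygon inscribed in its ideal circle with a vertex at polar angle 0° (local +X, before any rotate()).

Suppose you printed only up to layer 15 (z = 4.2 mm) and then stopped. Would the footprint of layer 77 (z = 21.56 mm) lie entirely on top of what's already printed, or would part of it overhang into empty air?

Compare the two slices. At z = 4.2: the r=4 cylinder contributes a regular 12-gon of circumradius 4 (area = (12/2)·4.000²·sin(360°/12) = 48.00 mm²); the cylinder at (16, 9.5) does not reach this height (z outside [5, 27]); Merging all regions: only the r=4 cylinder is present, so the union is just that shape — area = 48.00 mm². At z = 21.56: the cylinder is absent (z outside [0, 13]); the r=2 cylinder at (16, 9.5) contributes a regular 12-gon of circumradius 2 (area = (12/2)·2.000²·sin(360°/12) = 12.00 mm²); Combining (union): only the r=2 cylinder at (16, 9.5) is present, so the union is just that shape — area = 12.00 mm². Checking containment: at z = 21.56 the cross-section extends beyond the z = 4.2 cross-section by about 12.00 mm².

part overhangs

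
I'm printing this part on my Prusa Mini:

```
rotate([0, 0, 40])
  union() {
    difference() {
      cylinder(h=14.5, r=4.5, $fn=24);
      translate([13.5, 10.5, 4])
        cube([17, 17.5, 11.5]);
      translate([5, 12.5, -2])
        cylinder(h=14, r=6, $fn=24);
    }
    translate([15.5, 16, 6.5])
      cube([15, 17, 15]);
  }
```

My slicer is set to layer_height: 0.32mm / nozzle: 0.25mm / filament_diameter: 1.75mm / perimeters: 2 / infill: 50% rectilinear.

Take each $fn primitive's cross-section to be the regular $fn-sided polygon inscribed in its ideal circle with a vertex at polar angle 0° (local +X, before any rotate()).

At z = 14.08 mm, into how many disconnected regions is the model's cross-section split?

At z = 14.08 mm: the cylinder: section is a regular 24-gon, circumradius r=4.5; the cube at (13.5, 10.5) (footprint 17×17.5) is included at this height; the cylinder at (5, 12.5) does not reach this height (z outside [-2, 12]); Taking the first minus the rest: starting from the r=4.5 cylinder, the 17×17.5 cube at (13.5, 10.5) misses the remaining region (no effect) — 1 connected region; the cube at (15.5, 16) (footprint 15×17) is included at this height; Taking the union: the 2 present regions are separate (no shared area or edge), so areas and boundary lengths simply add and each stays a separate island — 2 connected regions; (rotated 40° about Z; rotation is an isometry so areas/perimeters/island counts are preserved). The result has 2 disconnected regions.

2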